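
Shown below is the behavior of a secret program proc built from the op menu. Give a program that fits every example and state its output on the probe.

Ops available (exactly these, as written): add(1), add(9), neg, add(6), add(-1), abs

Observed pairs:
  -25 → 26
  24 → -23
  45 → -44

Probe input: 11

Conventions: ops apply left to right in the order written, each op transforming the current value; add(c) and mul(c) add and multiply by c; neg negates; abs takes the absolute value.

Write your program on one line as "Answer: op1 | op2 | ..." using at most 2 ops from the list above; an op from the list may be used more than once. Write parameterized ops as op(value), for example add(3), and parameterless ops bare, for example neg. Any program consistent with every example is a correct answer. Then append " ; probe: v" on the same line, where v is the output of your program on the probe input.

neg | add(1) ; probe: -10

Check, running the answer program on each example:
  -25 -> 25 -> 26
  24 -> -24 -> -23
  45 -> -45 -> -44
  probe: 11 -> -11 -> -10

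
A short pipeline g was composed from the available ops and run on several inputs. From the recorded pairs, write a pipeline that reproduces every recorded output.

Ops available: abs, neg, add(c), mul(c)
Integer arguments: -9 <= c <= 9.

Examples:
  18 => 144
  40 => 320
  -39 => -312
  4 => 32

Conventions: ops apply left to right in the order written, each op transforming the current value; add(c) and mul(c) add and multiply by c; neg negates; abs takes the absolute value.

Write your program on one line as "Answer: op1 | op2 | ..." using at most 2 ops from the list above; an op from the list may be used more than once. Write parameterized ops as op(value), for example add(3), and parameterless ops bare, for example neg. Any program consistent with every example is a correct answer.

neg | mul(-8)

Check, running the answer program on each example:
  18 -> -18 -> 144
  40 -> -40 -> 320
  -39 -> 39 -> -312
  4 -> -4 -> 32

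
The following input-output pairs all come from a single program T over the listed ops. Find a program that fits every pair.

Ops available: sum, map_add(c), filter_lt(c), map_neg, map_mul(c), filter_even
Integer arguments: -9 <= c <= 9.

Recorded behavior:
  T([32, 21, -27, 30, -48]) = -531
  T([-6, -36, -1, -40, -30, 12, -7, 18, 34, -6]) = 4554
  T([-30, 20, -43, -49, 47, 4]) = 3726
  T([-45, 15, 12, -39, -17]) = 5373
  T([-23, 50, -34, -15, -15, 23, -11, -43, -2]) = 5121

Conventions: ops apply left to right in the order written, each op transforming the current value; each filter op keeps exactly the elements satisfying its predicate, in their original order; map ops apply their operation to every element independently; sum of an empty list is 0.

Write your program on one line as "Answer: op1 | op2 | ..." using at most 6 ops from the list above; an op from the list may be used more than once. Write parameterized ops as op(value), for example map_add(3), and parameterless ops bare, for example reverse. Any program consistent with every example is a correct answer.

map_mul(-9) | map_mul(-8) | map_add(-9) | map_mul(-1) | sum

Check, running the answer program on each example:
  [32, 21, -27, 30, -48] -> [-288, -189, 243, -270, 432] -> [2304, 1512, -1944, 2160, -3456] -> [2295, 1503, -1953, 2151, -3465] -> [-2295, -1503, 1953, -2151, 3465] -> -531
  [-6, -36, -1, -40, -30, 12, -7, 18, 34, -6] -> [54, 324, 9, 360, 270, -108, 63, -162, -306, 54] -> [-432, -2592, -72, -2880, -2160, 864, -504, 1296, 2448, -432] -> [-441, -2601, -81, -2889, -2169, 855, -513, 1287, 2439, -441] -> [441, 2601, 81, 2889, 2169, -855, 513, -1287, -2439, 441] -> 4554
  [-30, 20, -43, -49, 47, 4] -> [270, -180, 387, 441, -423, -36] -> [-2160, 1440, -3096, -3528, 3384, 288] -> [-2169, 1431, -3105, -3537, 3375, 279] -> [2169, -1431, 3105, 3537, -3375, -279] -> 3726
  [-45, 15, 12, -39, -17] -> [405, -135, -108, 351, 153] -> [-3240, 1080, 864, -2808, -1224] -> [-3249, 1071, 855, -2817, -1233] -> [3249, -1071, -855, 2817, 1233] -> 5373
  [-23, 50, -34, -15, -15, 23, -11, -43, -2] -> [207, -450, 306, 135, 135, -207, 99, 387, 18] -> [-1656, 3600, -2448, -1080, -1080, 1656, -792, -3096, -144] -> [-1665, 3591, -2457, -1089, -1089, 1647, -801, -3105, -153] -> [1665, -3591, 2457, 1089, 1089, -1647, 801, 3105, 153] -> 5121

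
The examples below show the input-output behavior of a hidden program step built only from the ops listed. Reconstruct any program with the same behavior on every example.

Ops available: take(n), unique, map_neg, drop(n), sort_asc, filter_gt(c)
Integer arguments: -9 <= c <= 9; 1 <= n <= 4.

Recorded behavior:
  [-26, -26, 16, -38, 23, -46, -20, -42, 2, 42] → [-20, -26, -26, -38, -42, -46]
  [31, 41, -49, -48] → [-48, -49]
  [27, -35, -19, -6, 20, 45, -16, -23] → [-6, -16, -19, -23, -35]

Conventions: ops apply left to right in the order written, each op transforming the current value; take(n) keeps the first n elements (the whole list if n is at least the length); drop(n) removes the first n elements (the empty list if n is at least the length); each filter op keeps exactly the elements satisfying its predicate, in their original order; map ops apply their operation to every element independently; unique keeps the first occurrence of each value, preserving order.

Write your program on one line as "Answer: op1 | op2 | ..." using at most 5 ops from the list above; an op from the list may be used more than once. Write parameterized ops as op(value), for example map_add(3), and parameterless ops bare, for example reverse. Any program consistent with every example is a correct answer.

map_neg | sort_asc | filter_gt(1) | map_neg

Check, running the answer program on each example:
  [-26, -26, 16, -38, 23, -46, -20, -42, 2, 42] -> [26, 26, -16, 38, -23, 46, 20, 42, -2, -42] -> [-42, -23, -16, -2, 20, 26, 26, 38, 42, 46] -> [20, 26, 26, 38, 42, 46] -> [-20, -26, -26, -38, -42, -46]
  [31, 41, -49, -48] -> [-31, -41, 49, 48] -> [-41, -31, 48, 49] -> [48, 49] -> [-48, -49]
  [27, -35, -19, -6, 20, 45, -16, -23] -> [-27, 35, 19, 6, -20, -45, 16, 23] -> [-45, -27, -20, 6, 16, 19, 23, 35] -> [6, 16, 19, 23, 35] -> [-6, -16, -19, -23, -35]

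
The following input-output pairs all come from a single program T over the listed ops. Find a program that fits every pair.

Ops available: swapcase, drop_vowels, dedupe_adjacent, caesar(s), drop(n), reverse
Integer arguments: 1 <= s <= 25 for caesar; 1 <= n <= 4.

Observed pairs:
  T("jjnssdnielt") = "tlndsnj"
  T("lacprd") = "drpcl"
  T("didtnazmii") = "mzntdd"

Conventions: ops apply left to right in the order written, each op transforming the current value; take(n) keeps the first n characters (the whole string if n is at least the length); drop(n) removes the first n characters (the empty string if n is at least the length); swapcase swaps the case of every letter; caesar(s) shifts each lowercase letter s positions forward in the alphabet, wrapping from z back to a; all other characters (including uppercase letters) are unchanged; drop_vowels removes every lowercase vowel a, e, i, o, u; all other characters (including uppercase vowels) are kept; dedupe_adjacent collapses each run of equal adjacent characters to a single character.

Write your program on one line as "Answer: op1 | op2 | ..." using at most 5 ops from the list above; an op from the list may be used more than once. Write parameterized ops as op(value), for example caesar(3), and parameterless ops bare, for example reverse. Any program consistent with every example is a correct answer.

dedupe_adjacent | drop_vowels | swapcase | reverse | swapcase

Check, running the answer program on each example:
  "jjnssdnielt" -> "jnsdnielt" -> "jnsdnlt" -> "JNSDNLT" -> "TLNDSNJ" -> "tlndsnj"
  "lacprd" -> "lacprd" -> "lcprd" -> "LCPRD" -> "DRPCL" -> "drpcl"
  "didtnazmii" -> "didtnazmi" -> "ddtnzm" -> "DDTNZM" -> "MZNTDD" -> "mzntdd"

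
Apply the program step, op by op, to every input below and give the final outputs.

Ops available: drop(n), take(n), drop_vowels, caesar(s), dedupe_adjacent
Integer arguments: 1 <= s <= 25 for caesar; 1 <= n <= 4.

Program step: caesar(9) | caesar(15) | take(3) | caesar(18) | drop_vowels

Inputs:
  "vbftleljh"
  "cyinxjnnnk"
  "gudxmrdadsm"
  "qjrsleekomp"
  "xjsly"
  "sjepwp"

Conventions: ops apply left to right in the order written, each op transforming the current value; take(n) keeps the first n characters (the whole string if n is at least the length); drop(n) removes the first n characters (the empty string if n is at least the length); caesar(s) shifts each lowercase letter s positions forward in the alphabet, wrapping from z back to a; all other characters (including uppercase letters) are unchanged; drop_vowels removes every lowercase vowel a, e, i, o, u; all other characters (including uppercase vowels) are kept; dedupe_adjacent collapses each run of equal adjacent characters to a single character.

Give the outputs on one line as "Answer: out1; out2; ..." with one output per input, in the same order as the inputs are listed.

Execution, op by op:
  "vbftleljh" -> "ekocunusq" -> "tzdrjcjhf" -> "tzd" -> "lrv" -> "lrv"
  "cyinxjnnnk" -> "lhrwgswwwt" -> "awglvhllli" -> "awg" -> "soy" -> "sy"
  "gudxmrdadsm" -> "pdmgvamjmbv" -> "esbvkpbybqk" -> "esb" -> "wkt" -> "wkt"
  "qjrsleekomp" -> "zsabunntxvy" -> "ohpqjccimkn" -> "ohp" -> "gzh" -> "gzh"
  "xjsly" -> "gsbuh" -> "vhqjw" -> "vhq" -> "nzi" -> "nz"
  "sjepwp" -> "bsnyfy" -> "qhcnun" -> "qhc" -> "izu" -> "z"

"lrv"; "sy"; "wkt"; "gzh"; "nz"; "z"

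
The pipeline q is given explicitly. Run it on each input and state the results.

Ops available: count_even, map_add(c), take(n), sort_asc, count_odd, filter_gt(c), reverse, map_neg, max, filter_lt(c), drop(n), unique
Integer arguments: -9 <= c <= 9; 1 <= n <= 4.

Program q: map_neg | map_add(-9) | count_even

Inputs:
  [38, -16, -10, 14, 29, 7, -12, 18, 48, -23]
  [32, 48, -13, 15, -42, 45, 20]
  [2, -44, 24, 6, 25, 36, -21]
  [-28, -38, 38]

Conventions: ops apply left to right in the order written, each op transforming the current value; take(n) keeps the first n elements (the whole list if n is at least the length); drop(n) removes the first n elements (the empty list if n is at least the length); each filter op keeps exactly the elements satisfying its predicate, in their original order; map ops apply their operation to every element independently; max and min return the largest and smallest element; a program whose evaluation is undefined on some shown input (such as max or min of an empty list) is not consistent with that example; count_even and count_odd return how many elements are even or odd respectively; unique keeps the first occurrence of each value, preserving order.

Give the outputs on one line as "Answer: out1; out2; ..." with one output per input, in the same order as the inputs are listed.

Execution, op by op:
  [38, -16, -10, 14, 29, 7, -12, 18, 48, -23] -> [-38, 16, 10, -14, -29, -7, 12, -18, -48, 23] -> [-47, 7, 1, -23, -38, -16, 3, -27, -57, 14] -> 3
  [32, 48, -13, 15, -42, 45, 20] -> [-32, -48, 13, -15, 42, -45, -20] -> [-41, -57, 4, -24, 33, -54, -29] -> 3
  [2, -44, 24, 6, 25, 36, -21] -> [-2, 44, -24, -6, -25, -36, 21] -> [-11, 35, -33, -15, -34, -45, 12] -> 2
  [-28, -38, 38] -> [28, 38, -38] -> [19, 29, -47] -> 0

3; 3; 2; 0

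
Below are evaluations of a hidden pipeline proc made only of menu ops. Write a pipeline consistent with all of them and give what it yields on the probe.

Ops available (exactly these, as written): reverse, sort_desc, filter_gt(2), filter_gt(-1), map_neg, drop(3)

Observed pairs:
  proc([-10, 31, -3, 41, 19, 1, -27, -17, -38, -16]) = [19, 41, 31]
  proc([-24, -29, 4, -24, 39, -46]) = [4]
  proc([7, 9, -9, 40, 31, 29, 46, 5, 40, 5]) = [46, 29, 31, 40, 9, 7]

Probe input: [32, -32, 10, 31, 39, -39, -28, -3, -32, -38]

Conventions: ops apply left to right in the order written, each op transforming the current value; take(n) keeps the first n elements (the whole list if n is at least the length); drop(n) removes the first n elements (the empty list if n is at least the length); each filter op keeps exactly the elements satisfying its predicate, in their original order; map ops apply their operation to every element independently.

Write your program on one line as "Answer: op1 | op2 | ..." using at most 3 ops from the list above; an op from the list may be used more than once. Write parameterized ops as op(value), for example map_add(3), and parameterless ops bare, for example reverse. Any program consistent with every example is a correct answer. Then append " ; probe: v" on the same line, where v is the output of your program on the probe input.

reverse | drop(3) | filter_gt(2) ; probe: [39, 31, 10, 32]

Check, running the answer program on each example:
  [-10, 31, -3, 41, 19, 1, -27, -17, -38, -16] -> [-16, -38, -17, -27, 1, 19, 41, -3, 31, -10] -> [-27, 1, 19, 41, -3, 31, -10] -> [19, 41, 31]
  [-24, -29, 4, -24, 39, -46] -> [-46, 39, -24, 4, -29, -24] -> [4, -29, -24] -> [4]
  [7, 9, -9, 40, 31, 29, 46, 5, 40, 5] -> [5, 40, 5, 46, 29, 31, 40, -9, 9, 7] -> [46, 29, 31, 40, -9, 9, 7] -> [46, 29, 31, 40, 9, 7]
  probe: [32, -32, 10, 31, 39, -39, -28, -3, -32, -38] -> [-38, -32, -3, -28, -39, 39, 31, 10, -32, 32] -> [-28, -39, 39, 31, 10, -32, 32] -> [39, 31, 10, 32]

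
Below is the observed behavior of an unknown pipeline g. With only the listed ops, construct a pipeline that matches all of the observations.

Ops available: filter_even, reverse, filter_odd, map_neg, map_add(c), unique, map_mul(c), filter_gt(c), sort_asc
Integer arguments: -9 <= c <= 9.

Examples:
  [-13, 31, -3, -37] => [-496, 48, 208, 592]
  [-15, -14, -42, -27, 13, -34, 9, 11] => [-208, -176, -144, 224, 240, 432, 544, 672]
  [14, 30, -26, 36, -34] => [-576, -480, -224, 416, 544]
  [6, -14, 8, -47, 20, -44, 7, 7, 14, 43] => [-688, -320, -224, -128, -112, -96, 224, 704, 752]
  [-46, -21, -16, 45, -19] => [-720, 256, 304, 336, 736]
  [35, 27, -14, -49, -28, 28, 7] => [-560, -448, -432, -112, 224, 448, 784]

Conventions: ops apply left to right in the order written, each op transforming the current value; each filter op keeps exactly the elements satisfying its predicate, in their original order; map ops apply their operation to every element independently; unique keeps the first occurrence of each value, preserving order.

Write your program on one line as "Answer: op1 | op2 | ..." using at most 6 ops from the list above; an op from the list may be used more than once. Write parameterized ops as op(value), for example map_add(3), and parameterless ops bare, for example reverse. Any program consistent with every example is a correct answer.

sort_asc | map_mul(-8) | map_neg | reverse | map_mul(-2) | unique

Check, running the answer program on each example:
  [-13, 31, -3, -37] -> [-37, -13, -3, 31] -> [296, 104, 24, -248] -> [-296, -104, -24, 248] -> [248, -24, -104, -296] -> [-496, 48, 208, 592] -> [-496, 48, 208, 592]
  [-15, -14, -42, -27, 13, -34, 9, 11] -> [-42, -34, -27, -15, -14, 9, 11, 13] -> [336, 272, 216, 120, 112, -72, -88, -104] -> [-336, -272, -216, -120, -112, 72, 88, 104] -> [104, 88, 72, -112, -120, -216, -272, -336] -> [-208, -176, -144, 224, 240, 432, 544, 672] -> [-208, -176, -144, 224, 240, 432, 544, 672]
  [14, 30, -26, 36, -34] -> [-34, -26, 14, 30, 36] -> [272, 208, -112, -240, -288] -> [-272, -208, 112, 240, 288] -> [288, 240, 112, -208, -272] -> [-576, -480, -224, 416, 544] -> [-576, -480, -224, 416, 544]
  [6, -14, 8, -47, 20, -44, 7, 7, 14, 43] -> [-47, -44, -14, 6, 7, 7, 8, 14, 20, 43] -> [376, 352, 112, -48, -56, -56, -64, -112, -160, -344] -> [-376, -352, -112, 48, 56, 56, 64, 112, 160, 344] -> [344, 160, 112, 64, 56, 56, 48, -112, -352, -376] -> [-688, -320, -224, -128, -112, -112, -96, 224, 704, 752] -> [-688, -320, -224, -128, -112, -96, 224, 704, 752]
  [-46, -21, -16, 45, -19] -> [-46, -21, -19, -16, 45] -> [368, 168, 152, 128, -360] -> [-368, -168, -152, -128, 360] -> [360, -128, -152, -168, -368] -> [-720, 256, 304, 336, 736] -> [-720, 256, 304, 336, 736]
  [35, 27, -14, -49, -28, 28, 7] -> [-49, -28, -14, 7, 27, 28, 35] -> [392, 224, 112, -56, -216, -224, -280] -> [-392, -224, -112, 56, 216, 224, 280] -> [280, 224, 216, 56, -112, -224, -392] -> [-560, -448, -432, -112, 224, 448, 784] -> [-560, -448, -432, -112, 224, 448, 784]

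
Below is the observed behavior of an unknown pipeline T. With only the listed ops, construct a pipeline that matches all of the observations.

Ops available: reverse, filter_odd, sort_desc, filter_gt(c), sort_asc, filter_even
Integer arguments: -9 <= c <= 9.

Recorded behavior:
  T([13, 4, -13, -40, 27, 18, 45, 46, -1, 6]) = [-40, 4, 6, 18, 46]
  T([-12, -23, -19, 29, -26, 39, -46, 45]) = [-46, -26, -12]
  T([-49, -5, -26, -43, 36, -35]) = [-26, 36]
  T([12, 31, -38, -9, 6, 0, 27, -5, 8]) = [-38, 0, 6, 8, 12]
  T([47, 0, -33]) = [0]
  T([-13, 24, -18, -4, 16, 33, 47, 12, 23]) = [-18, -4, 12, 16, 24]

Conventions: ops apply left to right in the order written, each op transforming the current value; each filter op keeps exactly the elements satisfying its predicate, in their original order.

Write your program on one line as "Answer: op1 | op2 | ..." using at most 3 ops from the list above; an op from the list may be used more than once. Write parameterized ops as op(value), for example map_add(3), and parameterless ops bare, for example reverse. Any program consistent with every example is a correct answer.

reverse | filter_even | sort_asc

Check, running the answer program on each example:
  [13, 4, -13, -40, 27, 18, 45, 46, -1, 6] -> [6, -1, 46, 45, 18, 27, -40, -13, 4, 13] -> [6, 46, 18, -40, 4] -> [-40, 4, 6, 18, 46]
  [-12, -23, -19, 29, -26, 39, -46, 45] -> [45, -46, 39, -26, 29, -19, -23, -12] -> [-46, -26, -12] -> [-46, -26, -12]
  [-49, -5, -26, -43, 36, -35] -> [-35, 36, -43, -26, -5, -49] -> [36, -26] -> [-26, 36]
  [12, 31, -38, -9, 6, 0, 27, -5, 8] -> [8, -5, 27, 0, 6, -9, -38, 31, 12] -> [8, 0, 6, -38, 12] -> [-38, 0, 6, 8, 12]
  [47, 0, -33] -> [-33, 0, 47] -> [0] -> [0]
  [-13, 24, -18, -4, 16, 33, 47, 12, 23] -> [23, 12, 47, 33, 16, -4, -18, 24, -13] -> [12, 16, -4, -18, 24] -> [-18, -4, 12, 16, 24]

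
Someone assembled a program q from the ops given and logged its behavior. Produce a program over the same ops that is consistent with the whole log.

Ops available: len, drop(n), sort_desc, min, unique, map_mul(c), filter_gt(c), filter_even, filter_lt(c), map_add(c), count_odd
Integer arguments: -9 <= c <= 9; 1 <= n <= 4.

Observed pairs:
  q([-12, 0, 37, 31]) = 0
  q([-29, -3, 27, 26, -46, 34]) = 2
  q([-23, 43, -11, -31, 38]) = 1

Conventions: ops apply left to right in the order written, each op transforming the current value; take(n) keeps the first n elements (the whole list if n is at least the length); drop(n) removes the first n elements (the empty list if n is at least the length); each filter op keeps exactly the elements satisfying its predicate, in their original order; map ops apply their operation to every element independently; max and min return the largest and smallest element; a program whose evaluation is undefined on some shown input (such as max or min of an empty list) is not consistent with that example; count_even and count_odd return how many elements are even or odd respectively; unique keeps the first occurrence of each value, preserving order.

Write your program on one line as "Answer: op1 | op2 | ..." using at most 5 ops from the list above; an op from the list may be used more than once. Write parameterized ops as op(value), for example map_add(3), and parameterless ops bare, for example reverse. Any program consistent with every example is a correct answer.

map_add(-6) | drop(4) | sort_desc | len

Check, running the answer program on each example:
  [-12, 0, 37, 31] -> [-18, -6, 31, 25] -> [] -> [] -> 0
  [-29, -3, 27, 26, -46, 34] -> [-35, -9, 21, 20, -52, 28] -> [-52, 28] -> [28, -52] -> 2
  [-23, 43, -11, -31, 38] -> [-29, 37, -17, -37, 32] -> [32] -> [32] -> 1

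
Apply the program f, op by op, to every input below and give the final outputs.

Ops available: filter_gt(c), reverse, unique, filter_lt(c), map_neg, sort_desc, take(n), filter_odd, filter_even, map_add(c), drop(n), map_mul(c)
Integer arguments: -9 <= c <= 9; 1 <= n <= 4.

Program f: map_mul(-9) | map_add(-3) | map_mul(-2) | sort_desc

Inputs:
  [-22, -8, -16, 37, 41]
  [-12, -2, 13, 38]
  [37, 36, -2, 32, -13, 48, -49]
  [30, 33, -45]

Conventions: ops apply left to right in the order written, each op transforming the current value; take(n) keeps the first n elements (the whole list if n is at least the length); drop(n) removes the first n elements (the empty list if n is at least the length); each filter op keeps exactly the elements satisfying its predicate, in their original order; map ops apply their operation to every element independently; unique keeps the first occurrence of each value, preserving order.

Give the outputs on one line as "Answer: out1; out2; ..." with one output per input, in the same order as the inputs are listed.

Execution, op by op:
  [-22, -8, -16, 37, 41] -> [198, 72, 144, -333, -369] -> [195, 69, 141, -336, -372] -> [-390, -138, -282, 672, 744] -> [744, 672, -138, -282, -390]
  [-12, -2, 13, 38] -> [108, 18, -117, -342] -> [105, 15, -120, -345] -> [-210, -30, 240, 690] -> [690, 240, -30, -210]
  [37, 36, -2, 32, -13, 48, -49] -> [-333, -324, 18, -288, 117, -432, 441] -> [-336, -327, 15, -291, 114, -435, 438] -> [672, 654, -30, 582, -228, 870, -876] -> [870, 672, 654, 582, -30, -228, -876]
  [30, 33, -45] -> [-270, -297, 405] -> [-273, -300, 402] -> [546, 600, -804] -> [600, 546, -804]

[744, 672, -138, -282, -390]; [690, 240, -30, -210]; [870, 672, 654, 582, -30, -228, -876]; [600, 546, -804]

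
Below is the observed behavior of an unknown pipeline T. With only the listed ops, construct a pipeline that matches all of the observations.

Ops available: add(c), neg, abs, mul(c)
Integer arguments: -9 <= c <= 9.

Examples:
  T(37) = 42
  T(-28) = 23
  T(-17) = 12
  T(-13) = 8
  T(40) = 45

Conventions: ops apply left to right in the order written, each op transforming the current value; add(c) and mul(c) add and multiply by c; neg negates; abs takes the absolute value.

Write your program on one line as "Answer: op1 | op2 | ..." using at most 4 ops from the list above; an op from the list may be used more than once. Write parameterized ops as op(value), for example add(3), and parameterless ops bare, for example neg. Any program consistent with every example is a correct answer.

neg | add(-4) | add(-1) | abs

Check, running the answer program on each example:
  37 -> -37 -> -41 -> -42 -> 42
  -28 -> 28 -> 24 -> 23 -> 23
  -17 -> 17 -> 13 -> 12 -> 12
  -13 -> 13 -> 9 -> 8 -> 8
  40 -> -40 -> -44 -> -45 -> 45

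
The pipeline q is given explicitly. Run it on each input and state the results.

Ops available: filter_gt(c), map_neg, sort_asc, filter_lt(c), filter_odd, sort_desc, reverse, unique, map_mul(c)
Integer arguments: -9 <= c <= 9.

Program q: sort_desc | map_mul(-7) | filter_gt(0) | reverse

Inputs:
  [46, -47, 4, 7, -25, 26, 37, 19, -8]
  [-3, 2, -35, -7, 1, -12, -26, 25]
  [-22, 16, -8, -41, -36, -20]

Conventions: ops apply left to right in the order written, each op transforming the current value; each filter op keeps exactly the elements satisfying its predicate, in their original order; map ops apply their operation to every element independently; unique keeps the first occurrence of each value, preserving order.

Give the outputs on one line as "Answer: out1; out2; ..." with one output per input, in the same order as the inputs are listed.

[329, 175, 56]; [245, 182, 84, 49, 21]; [287, 252, 154, 140, 56]

Execution, op by op:
  [46, -47, 4, 7, -25, 26, 37, 19, -8] -> [46, 37, 26, 19, 7, 4, -8, -25, -47] -> [-322, -259, -182, -133, -49, -28, 56, 175, 329] -> [56, 175, 329] -> [329, 175, 56]
  [-3, 2, -35, -7, 1, -12, -26, 25] -> [25, 2, 1, -3, -7, -12, -26, -35] -> [-175, -14, -7, 21, 49, 84, 182, 245] -> [21, 49, 84, 182, 245] -> [245, 182, 84, 49, 21]
  [-22, 16, -8, -41, -36, -20] -> [16, -8, -20, -22, -36, -41] -> [-112, 56, 140, 154, 252, 287] -> [56, 140, 154, 252, 287] -> [287, 252, 154, 140, 56]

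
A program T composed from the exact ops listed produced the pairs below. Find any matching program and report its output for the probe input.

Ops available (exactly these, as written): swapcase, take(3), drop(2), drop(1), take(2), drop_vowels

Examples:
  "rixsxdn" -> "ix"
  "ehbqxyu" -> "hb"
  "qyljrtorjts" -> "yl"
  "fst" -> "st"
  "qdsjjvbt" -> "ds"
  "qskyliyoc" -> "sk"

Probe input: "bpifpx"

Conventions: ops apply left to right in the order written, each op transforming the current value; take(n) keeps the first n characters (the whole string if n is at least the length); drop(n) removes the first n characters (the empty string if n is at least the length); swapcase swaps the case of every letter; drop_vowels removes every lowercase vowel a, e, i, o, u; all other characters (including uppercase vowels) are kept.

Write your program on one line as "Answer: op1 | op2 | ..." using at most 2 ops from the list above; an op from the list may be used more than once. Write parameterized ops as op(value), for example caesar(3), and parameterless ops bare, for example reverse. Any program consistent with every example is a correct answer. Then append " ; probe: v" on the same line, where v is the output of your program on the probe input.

drop(1) | take(2) ; probe: "pi"

Check, running the answer program on each example:
  "rixsxdn" -> "ixsxdn" -> "ix"
  "ehbqxyu" -> "hbqxyu" -> "hb"
  "qyljrtorjts" -> "yljrtorjts" -> "yl"
  "fst" -> "st" -> "st"
  "qdsjjvbt" -> "dsjjvbt" -> "ds"
  "qskyliyoc" -> "skyliyoc" -> "sk"
  probe: "bpifpx" -> "pifpx" -> "pi"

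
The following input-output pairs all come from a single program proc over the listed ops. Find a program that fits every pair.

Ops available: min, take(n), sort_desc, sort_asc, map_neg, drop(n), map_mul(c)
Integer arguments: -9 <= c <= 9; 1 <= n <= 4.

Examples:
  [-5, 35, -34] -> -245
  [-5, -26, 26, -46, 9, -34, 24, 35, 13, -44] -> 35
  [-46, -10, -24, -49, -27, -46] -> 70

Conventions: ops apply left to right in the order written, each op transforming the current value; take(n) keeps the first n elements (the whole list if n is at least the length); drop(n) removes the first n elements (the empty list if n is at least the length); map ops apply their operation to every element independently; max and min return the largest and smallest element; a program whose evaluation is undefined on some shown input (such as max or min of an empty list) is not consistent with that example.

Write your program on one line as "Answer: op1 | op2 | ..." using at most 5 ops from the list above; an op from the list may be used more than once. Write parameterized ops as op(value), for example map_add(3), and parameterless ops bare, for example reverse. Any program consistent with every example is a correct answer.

map_mul(-7) | take(4) | take(2) | sort_asc | min

Check, running the answer program on each example:
  [-5, 35, -34] -> [35, -245, 238] -> [35, -245, 238] -> [35, -245] -> [-245, 35] -> -245
  [-5, -26, 26, -46, 9, -34, 24, 35, 13, -44] -> [35, 182, -182, 322, -63, 238, -168, -245, -91, 308] -> [35, 182, -182, 322] -> [35, 182] -> [35, 182] -> 35
  [-46, -10, -24, -49, -27, -46] -> [322, 70, 168, 343, 189, 322] -> [322, 70, 168, 343] -> [322, 70] -> [70, 322] -> 70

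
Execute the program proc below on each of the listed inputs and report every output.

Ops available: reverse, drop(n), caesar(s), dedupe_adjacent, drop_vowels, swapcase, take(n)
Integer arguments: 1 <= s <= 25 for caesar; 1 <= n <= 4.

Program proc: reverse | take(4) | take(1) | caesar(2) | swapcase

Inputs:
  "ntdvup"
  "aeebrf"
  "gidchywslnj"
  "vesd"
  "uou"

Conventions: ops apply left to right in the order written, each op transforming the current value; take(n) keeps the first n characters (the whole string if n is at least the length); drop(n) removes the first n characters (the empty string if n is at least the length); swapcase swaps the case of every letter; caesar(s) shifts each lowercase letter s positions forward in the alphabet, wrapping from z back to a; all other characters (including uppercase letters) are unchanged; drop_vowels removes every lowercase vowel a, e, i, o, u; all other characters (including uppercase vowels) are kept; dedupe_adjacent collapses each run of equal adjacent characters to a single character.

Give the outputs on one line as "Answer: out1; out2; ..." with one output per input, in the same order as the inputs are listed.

"R"; "H"; "L"; "F"; "W"

Execution, op by op:
  "ntdvup" -> "puvdtn" -> "puvd" -> "p" -> "r" -> "R"
  "aeebrf" -> "frbeea" -> "frbe" -> "f" -> "h" -> "H"
  "gidchywslnj" -> "jnlswyhcdig" -> "jnls" -> "j" -> "l" -> "L"
  "vesd" -> "dsev" -> "dsev" -> "d" -> "f" -> "F"
  "uou" -> "uou" -> "uou" -> "u" -> "w" -> "W"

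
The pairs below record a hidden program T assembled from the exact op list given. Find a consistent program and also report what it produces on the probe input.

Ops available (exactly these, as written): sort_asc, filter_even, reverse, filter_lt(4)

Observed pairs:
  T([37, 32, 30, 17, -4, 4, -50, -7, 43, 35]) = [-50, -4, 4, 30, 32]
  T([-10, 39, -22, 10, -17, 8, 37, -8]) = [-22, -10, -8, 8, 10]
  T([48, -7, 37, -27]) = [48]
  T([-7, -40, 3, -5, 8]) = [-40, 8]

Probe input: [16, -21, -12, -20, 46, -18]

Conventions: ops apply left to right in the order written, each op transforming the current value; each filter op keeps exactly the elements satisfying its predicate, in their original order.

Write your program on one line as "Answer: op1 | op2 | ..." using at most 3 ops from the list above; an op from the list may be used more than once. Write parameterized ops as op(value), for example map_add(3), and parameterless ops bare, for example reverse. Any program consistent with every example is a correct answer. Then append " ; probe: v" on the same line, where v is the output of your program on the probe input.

sort_asc | filter_even ; probe: [-20, -18, -12, 16, 46]

Check, running the answer program on each example:
  [37, 32, 30, 17, -4, 4, -50, -7, 43, 35] -> [-50, -7, -4, 4, 17, 30, 32, 35, 37, 43] -> [-50, -4, 4, 30, 32]
  [-10, 39, -22, 10, -17, 8, 37, -8] -> [-22, -17, -10, -8, 8, 10, 37, 39] -> [-22, -10, -8, 8, 10]
  [48, -7, 37, -27] -> [-27, -7, 37, 48] -> [48]
  [-7, -40, 3, -5, 8] -> [-40, -7, -5, 3, 8] -> [-40, 8]
  probe: [16, -21, -12, -20, 46, -18] -> [-21, -20, -18, -12, 16, 46] -> [-20, -18, -12, 16, 46]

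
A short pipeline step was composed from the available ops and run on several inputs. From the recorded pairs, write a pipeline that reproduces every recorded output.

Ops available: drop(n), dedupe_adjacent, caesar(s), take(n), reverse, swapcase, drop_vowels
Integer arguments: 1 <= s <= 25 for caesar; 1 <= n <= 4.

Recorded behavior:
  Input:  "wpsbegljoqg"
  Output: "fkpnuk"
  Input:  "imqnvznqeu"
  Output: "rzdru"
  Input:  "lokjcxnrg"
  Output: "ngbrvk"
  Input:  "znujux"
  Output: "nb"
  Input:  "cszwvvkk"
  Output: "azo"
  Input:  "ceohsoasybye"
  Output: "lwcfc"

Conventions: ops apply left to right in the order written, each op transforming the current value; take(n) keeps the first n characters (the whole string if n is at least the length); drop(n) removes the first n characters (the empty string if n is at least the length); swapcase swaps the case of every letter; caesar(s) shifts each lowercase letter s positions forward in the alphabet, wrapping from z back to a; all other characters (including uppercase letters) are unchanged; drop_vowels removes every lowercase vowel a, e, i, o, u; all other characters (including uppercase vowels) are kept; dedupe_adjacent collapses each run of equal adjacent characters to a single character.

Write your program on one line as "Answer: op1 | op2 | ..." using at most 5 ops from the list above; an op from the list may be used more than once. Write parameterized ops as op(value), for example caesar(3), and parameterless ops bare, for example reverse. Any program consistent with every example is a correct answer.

dedupe_adjacent | drop(3) | drop_vowels | dedupe_adjacent | caesar(4)

Check, running the answer program on each example:
  "wpsbegljoqg" -> "wpsbegljoqg" -> "begljoqg" -> "bgljqg" -> "bgljqg" -> "fkpnuk"
  "imqnvznqeu" -> "imqnvznqeu" -> "nvznqeu" -> "nvznq" -> "nvznq" -> "rzdru"
  "lokjcxnrg" -> "lokjcxnrg" -> "jcxnrg" -> "jcxnrg" -> "jcxnrg" -> "ngbrvk"
  "znujux" -> "znujux" -> "jux" -> "jx" -> "jx" -> "nb"
  "cszwvvkk" -> "cszwvk" -> "wvk" -> "wvk" -> "wvk" -> "azo"
  "ceohsoasybye" -> "ceohsoasybye" -> "hsoasybye" -> "hssyby" -> "hsyby" -> "lwcfc"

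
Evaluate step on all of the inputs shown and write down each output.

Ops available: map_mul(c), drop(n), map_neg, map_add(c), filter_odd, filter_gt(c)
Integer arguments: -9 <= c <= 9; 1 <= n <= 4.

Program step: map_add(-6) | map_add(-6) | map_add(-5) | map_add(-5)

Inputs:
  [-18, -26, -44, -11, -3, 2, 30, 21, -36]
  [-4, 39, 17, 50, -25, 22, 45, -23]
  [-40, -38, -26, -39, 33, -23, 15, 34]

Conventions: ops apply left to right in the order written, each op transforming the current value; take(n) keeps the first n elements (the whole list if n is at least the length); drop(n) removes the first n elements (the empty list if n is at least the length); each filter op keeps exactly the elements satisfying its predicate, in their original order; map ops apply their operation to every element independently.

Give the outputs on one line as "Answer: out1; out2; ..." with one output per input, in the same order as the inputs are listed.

[-40, -48, -66, -33, -25, -20, 8, -1, -58]; [-26, 17, -5, 28, -47, 0, 23, -45]; [-62, -60, -48, -61, 11, -45, -7, 12]

Execution, op by op:
  [-18, -26, -44, -11, -3, 2, 30, 21, -36] -> [-24, -32, -50, -17, -9, -4, 24, 15, -42] -> [-30, -38, -56, -23, -15, -10, 18, 9, -48] -> [-35, -43, -61, -28, -20, -15, 13, 4, -53] -> [-40, -48, -66, -33, -25, -20, 8, -1, -58]
  [-4, 39, 17, 50, -25, 22, 45, -23] -> [-10, 33, 11, 44, -31, 16, 39, -29] -> [-16, 27, 5, 38, -37, 10, 33, -35] -> [-21, 22, 0, 33, -42, 5, 28, -40] -> [-26, 17, -5, 28, -47, 0, 23, -45]
  [-40, -38, -26, -39, 33, -23, 15, 34] -> [-46, -44, -32, -45, 27, -29, 9, 28] -> [-52, -50, -38, -51, 21, -35, 3, 22] -> [-57, -55, -43, -56, 16, -40, -2, 17] -> [-62, -60, -48, -61, 11, -45, -7, 12]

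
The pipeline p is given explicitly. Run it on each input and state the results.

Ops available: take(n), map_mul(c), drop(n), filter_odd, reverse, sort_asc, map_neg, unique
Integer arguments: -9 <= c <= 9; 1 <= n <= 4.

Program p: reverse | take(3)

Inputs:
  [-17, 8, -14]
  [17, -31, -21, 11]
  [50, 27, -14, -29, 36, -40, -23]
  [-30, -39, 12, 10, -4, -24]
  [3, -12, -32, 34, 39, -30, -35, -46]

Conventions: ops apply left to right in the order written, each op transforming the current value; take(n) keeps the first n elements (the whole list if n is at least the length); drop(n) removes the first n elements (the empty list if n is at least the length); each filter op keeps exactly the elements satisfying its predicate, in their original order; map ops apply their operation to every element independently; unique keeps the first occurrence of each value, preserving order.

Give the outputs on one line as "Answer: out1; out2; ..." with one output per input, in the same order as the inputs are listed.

Execution, op by op:
  [-17, 8, -14] -> [-14, 8, -17] -> [-14, 8, -17]
  [17, -31, -21, 11] -> [11, -21, -31, 17] -> [11, -21, -31]
  [50, 27, -14, -29, 36, -40, -23] -> [-23, -40, 36, -29, -14, 27, 50] -> [-23, -40, 36]
  [-30, -39, 12, 10, -4, -24] -> [-24, -4, 10, 12, -39, -30] -> [-24, -4, 10]
  [3, -12, -32, 34, 39, -30, -35, -46] -> [-46, -35, -30, 39, 34, -32, -12, 3] -> [-46, -35, -30]

[-14, 8, -17]; [11, -21, -31]; [-23, -40, 36]; [-24, -4, 10]; [-46, -35, -30]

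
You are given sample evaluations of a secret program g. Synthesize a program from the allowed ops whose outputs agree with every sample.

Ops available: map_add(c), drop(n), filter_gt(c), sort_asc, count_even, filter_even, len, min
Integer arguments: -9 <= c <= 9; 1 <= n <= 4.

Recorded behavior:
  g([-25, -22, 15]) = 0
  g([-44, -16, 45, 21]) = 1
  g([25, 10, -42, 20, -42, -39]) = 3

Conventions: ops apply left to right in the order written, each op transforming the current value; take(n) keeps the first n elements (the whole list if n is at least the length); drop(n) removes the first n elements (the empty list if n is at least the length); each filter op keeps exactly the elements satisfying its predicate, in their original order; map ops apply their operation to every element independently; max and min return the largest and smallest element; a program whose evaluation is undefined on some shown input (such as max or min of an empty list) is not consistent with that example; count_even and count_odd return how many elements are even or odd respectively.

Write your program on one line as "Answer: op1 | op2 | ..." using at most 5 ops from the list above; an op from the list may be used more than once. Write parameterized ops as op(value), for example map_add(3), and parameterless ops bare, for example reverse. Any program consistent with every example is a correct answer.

sort_asc | drop(2) | drop(1) | len

Check, running the answer program on each example:
  [-25, -22, 15] -> [-25, -22, 15] -> [15] -> [] -> 0
  [-44, -16, 45, 21] -> [-44, -16, 21, 45] -> [21, 45] -> [45] -> 1
  [25, 10, -42, 20, -42, -39] -> [-42, -42, -39, 10, 20, 25] -> [-39, 10, 20, 25] -> [10, 20, 25] -> 3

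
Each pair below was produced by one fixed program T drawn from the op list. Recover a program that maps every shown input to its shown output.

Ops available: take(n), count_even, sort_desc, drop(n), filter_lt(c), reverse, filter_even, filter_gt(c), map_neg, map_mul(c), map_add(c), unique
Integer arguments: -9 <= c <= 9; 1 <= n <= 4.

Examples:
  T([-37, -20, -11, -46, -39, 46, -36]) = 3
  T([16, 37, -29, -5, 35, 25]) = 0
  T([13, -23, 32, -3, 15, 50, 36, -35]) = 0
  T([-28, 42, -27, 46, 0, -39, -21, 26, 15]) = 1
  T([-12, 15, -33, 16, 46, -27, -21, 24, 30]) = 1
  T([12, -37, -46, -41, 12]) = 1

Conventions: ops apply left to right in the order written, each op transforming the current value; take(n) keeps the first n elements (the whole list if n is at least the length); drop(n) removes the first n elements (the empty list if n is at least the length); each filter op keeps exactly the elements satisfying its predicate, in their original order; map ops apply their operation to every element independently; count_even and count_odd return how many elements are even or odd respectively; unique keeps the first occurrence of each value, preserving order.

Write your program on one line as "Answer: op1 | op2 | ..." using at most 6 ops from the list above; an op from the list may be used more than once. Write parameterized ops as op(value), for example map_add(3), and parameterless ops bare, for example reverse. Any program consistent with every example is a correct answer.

sort_desc | map_add(6) | map_neg | filter_gt(-2) | count_even

Check, running the answer program on each example:
  [-37, -20, -11, -46, -39, 46, -36] -> [46, -11, -20, -36, -37, -39, -46] -> [52, -5, -14, -30, -31, -33, -40] -> [-52, 5, 14, 30, 31, 33, 40] -> [5, 14, 30, 31, 33, 40] -> 3
  [16, 37, -29, -5, 35, 25] -> [37, 35, 25, 16, -5, -29] -> [43, 41, 31, 22, 1, -23] -> [-43, -41, -31, -22, -1, 23] -> [-1, 23] -> 0
  [13, -23, 32, -3, 15, 50, 36, -35] -> [50, 36, 32, 15, 13, -3, -23, -35] -> [56, 42, 38, 21, 19, 3, -17, -29] -> [-56, -42, -38, -21, -19, -3, 17, 29] -> [17, 29] -> 0
  [-28, 42, -27, 46, 0, -39, -21, 26, 15] -> [46, 42, 26, 15, 0, -21, -27, -28, -39] -> [52, 48, 32, 21, 6, -15, -21, -22, -33] -> [-52, -48, -32, -21, -6, 15, 21, 22, 33] -> [15, 21, 22, 33] -> 1
  [-12, 15, -33, 16, 46, -27, -21, 24, 30] -> [46, 30, 24, 16, 15, -12, -21, -27, -33] -> [52, 36, 30, 22, 21, -6, -15, -21, -27] -> [-52, -36, -30, -22, -21, 6, 15, 21, 27] -> [6, 15, 21, 27] -> 1
  [12, -37, -46, -41, 12] -> [12, 12, -37, -41, -46] -> [18, 18, -31, -35, -40] -> [-18, -18, 31, 35, 40] -> [31, 35, 40] -> 1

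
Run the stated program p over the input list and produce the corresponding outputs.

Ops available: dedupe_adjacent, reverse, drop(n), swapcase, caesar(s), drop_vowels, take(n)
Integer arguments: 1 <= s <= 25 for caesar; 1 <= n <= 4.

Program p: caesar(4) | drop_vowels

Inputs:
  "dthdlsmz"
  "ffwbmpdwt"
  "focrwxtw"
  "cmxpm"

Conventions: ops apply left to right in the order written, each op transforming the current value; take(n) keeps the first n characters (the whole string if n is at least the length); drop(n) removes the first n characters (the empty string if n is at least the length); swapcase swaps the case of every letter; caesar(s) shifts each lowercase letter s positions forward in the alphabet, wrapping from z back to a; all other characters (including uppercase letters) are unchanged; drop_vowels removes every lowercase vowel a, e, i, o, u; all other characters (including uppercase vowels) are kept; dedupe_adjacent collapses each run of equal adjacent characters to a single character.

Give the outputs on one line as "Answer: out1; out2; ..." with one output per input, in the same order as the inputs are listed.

"hxlhpwqd"; "jjfqthx"; "jsgvbx"; "gqbtq"

Execution, op by op:
  "dthdlsmz" -> "hxlhpwqd" -> "hxlhpwqd"
  "ffwbmpdwt" -> "jjafqthax" -> "jjfqthx"
  "focrwxtw" -> "jsgvabxa" -> "jsgvbx"
  "cmxpm" -> "gqbtq" -> "gqbtq"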